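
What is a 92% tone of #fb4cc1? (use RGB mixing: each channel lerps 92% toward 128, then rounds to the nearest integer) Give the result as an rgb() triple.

rgb(138, 124, 133)

#fb4cc1 is rgb(251, 76, 193).
A 92% tone moves each channel 92% toward 128:
  R: 251 + 0.92×(128−251) = 251 − 113.16 = 137.84 → 138
  G: 76 + 0.92×(128−76) = 76 + 47.84 = 123.84 → 124
  B: 193 + 0.92×(128−193) = 193 − 59.8 = 133.2 → 133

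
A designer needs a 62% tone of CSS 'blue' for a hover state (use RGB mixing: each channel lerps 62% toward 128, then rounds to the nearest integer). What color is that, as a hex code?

CSS blue is rgb(0, 0, 255).
Lerp each channel 62% toward 128:
  R: 0 + 0.62×(128−0) = 0 + 79.36 = 79.36 → 79
  G: 0 + 0.62×(128−0) = 0 + 79.36 = 79.36 → 79
  B: 255 + 0.62×(128−255) = 255 − 78.74 = 176.26 → 176
rgb(79, 79, 176) = #4F4FB0.

#4F4FB0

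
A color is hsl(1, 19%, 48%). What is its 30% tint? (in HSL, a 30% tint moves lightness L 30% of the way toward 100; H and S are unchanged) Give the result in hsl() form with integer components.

hsl(1, 19%, 64%)

L moves 30% from 48 toward 100: 48 + 15.6 = 63.6 → 64.
H and S are unchanged.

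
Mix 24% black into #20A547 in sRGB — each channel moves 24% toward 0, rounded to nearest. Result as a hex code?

#20A547 is rgb(32, 165, 71).
A 24% shade moves each channel 24% toward 0:
  R: 32 − 7.68 = 24.32 → 24
  G: 165 − 39.6 = 125.4 → 125
  B: 71 − 17.04 = 53.96 → 54
rgb(24, 125, 54) = #187D36.

#187D36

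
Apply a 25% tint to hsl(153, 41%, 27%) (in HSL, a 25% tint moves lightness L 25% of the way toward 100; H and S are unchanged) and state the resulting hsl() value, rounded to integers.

L moves 25% from 27 toward 100: 27 + 18.25 = 45.25 → 45.
H and S are unchanged.

hsl(153, 41%, 45%)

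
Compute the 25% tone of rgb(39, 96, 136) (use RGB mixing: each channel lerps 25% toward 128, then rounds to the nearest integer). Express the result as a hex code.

A 25% tone moves each channel 25% toward 128:
  R: 39 + 0.25×(128−39) = 39 + 22.25 = 61.25 → 61
  G: 96 + 0.25×(128−96) = 96 + 8 = 104 → 104
  B: 136 − 2 = 134 → 134
rgb(61, 104, 134) = #3D6886.

#3D6886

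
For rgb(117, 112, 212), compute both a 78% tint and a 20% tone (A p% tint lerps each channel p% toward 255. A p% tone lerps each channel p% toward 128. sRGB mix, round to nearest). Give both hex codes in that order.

78% tint:
  R: 117 + 0.78×(255−117) = 117 + 107.64 = 224.64 → 225
  G: 112 + 0.78×(255−112) = 112 + 111.54 = 223.54 → 224
  B: 212 + 0.78×(255−212) = 212 + 33.54 = 245.54 → 246
  → #e1e0f6
20% tone:
  R: 117 + 2.2 = 119.2 → 119
  G: 112 + 3.2 = 115.2 → 115
  B: 212 + 0.2×(128−212) = 212 − 16.8 = 195.2 → 195
  → #7773c3

#e1e0f6, #7773c3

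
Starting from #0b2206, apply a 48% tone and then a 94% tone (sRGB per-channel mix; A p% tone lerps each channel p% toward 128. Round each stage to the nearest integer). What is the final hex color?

#0b2206 is rgb(11, 34, 6).
A 48% tone moves each channel 48% toward 128:
  R: 11 + 0.48×(128−11) = 11 + 56.16 = 67.16 → 67
  G: 34 + 45.12 = 79.12 → 79
  B: 6 + 58.56 = 64.56 → 65
After the tone: rgb(67, 79, 65) = #434f41.
Lerp each channel 94% toward 128:
  R: 67 + 0.94×(128−67) = 67 + 57.34 = 124.34 → 124
  G: 79 + 46.06 = 125.06 → 125
  B: 65 + 0.94×(128−65) = 65 + 59.22 = 124.22 → 124
rgb(124, 125, 124) = #7c7d7c.

#7c7d7c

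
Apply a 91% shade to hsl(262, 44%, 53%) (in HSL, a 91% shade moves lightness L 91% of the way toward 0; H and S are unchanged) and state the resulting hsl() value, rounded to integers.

hsl(262, 44%, 5%)

L moves 91% from 53 toward 0: 53 − 48.23 = 4.77 → 5.
H and S are unchanged.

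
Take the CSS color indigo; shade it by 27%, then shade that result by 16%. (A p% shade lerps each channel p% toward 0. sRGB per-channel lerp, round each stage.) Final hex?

#2e0050

CSS indigo is rgb(75, 0, 130).
Lerp each channel 27% toward 0:
  R: 75 + 0.27×(0−75) = 75 − 20.25 = 54.75 → 55
  G: 0 + 0 = 0 → 0
  B: 130 + 0.27×(0−130) = 130 − 35.1 = 94.9 → 95
After the shade: rgb(55, 0, 95) = #37005f.
A 16% shade moves each channel 16% toward 0:
  R: 55 + 0.16×(0−55) = 55 − 8.8 = 46.2 → 46
  G: 0 + 0 = 0 → 0
  B: 95 − 15.2 = 79.8 → 80
rgb(46, 0, 80) = #2e0050.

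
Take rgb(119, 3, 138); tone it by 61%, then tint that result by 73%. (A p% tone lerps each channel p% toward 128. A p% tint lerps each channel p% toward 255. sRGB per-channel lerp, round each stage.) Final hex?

#DCCFDE

Lerp each channel 61% toward 128:
  R: 119 + 5.49 = 124.49 → 124
  G: 3 + 0.61×(128−3) = 3 + 76.25 = 79.25 → 79
  B: 138 + 0.61×(128−138) = 138 − 6.1 = 131.9 → 132
After the tone: rgb(124, 79, 132) = #7C4F84.
A 73% tint moves each channel 73% toward 255:
  R: 124 + 95.63 = 219.63 → 220
  G: 79 + 128.48 = 207.48 → 207
  B: 132 + 0.73×(255−132) = 132 + 89.79 = 221.79 → 222
rgb(220, 207, 222) = #DCCFDE.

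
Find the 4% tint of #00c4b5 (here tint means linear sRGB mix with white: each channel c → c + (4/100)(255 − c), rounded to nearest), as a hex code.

#00c4b5 is rgb(0, 196, 181).
Per channel, c → c + 0.04(255 − c):
  R: 0 + 10.2 = 10.2 → 10
  G: 196 + 0.04×(255−196) = 196 + 2.36 = 198.36 → 198
  B: 181 + 0.04×(255−181) = 181 + 2.96 = 183.96 → 184
rgb(10, 198, 184) = #0ac6b8.

#0ac6b8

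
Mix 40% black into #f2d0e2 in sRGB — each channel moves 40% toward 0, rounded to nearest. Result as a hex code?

#917d88

#f2d0e2 is rgb(242, 208, 226).
Per channel, c → c + 0.4(0 − c):
  R: 242 + 0.4×(0−242) = 242 − 96.8 = 145.2 → 145
  G: 208 + 0.4×(0−208) = 208 − 83.2 = 124.8 → 125
  B: 226 + 0.4×(0−226) = 226 − 90.4 = 135.6 → 136
rgb(145, 125, 136) = #917d88.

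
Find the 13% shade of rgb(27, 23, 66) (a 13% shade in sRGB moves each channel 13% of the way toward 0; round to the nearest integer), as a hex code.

#171439

A 13% shade moves each channel 13% toward 0:
  R: 27 + 0.13×(0−27) = 27 − 3.51 = 23.49 → 23
  G: 23 − 2.99 = 20.01 → 20
  B: 66 − 8.58 = 57.42 → 57
rgb(23, 20, 57) = #171439.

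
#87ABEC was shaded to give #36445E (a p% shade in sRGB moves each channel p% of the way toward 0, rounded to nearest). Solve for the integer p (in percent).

#87ABEC is rgb(135, 171, 236); #36445E is rgb(54, 68, 94).
On the B channel (widest range): 94 ≈ 236 + (p/100)(0 − 236), so p ≈ 100×(94 − 236)/(0 − 236) = -14200/-236 = 60.17.
p = 60 reproduces all three channels after rounding.

60%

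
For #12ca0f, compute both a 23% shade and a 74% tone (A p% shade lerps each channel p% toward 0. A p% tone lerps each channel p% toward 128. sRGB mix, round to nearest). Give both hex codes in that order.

#0e9c0c, #639363

#12ca0f is rgb(18, 202, 15).
23% shade:
  R: 18 + 0.23×(0−18) = 18 − 4.14 = 13.86 → 14
  G: 202 − 46.46 = 155.54 → 156
  B: 15 − 3.45 = 11.55 → 12
  → #0e9c0c
74% tone:
  R: 18 + 0.74×(128−18) = 18 + 81.4 = 99.4 → 99
  G: 202 + 0.74×(128−202) = 202 − 54.76 = 147.24 → 147
  B: 15 + 0.74×(128−15) = 15 + 83.62 = 98.62 → 99
  → #639363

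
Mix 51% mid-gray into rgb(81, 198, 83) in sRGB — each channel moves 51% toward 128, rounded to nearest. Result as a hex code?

A 51% tone moves each channel 51% toward 128:
  R: 81 + 0.51×(128−81) = 81 + 23.97 = 104.97 → 105
  G: 198 + 0.51×(128−198) = 198 − 35.7 = 162.3 → 162
  B: 83 + 0.51×(128−83) = 83 + 22.95 = 105.95 → 106
rgb(105, 162, 106) = #69A26A.

#69A26A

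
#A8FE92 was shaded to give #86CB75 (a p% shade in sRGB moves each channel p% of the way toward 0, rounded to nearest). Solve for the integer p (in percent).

20%

#A8FE92 is rgb(168, 254, 146); #86CB75 is rgb(134, 203, 117).
On the G channel (widest range): 203 ≈ 254 + (p/100)(0 − 254), so p ≈ 100×(203 − 254)/(0 − 254) = -5100/-254 = 20.08.
p = 20 reproduces all three channels after rounding.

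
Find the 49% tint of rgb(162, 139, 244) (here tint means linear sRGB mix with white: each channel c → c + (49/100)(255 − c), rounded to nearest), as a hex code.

#D0C4F9

A 49% tint moves each channel 49% toward 255:
  R: 162 + 45.57 = 207.57 → 208
  G: 139 + 56.84 = 195.84 → 196
  B: 244 + 0.49×(255−244) = 244 + 5.39 = 249.39 → 249
rgb(208, 196, 249) = #D0C4F9.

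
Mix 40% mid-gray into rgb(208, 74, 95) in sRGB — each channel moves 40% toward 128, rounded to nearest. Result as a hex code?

#B0606C

Lerp each channel 40% toward 128:
  R: 208 + 0.4×(128−208) = 208 − 32 = 176 → 176
  G: 74 + 0.4×(128−74) = 74 + 21.6 = 95.6 → 96
  B: 95 + 13.2 = 108.2 → 108
rgb(176, 96, 108) = #B0606C.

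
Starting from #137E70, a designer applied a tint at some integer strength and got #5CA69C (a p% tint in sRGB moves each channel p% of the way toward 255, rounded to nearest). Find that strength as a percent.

#137E70 is rgb(19, 126, 112); #5CA69C is rgb(92, 166, 156).
On the R channel (widest range): 92 ≈ 19 + (p/100)(255 − 19), so p ≈ 100×(92 − 19)/(255 − 19) = 7300/236 = 30.93.
p = 31 reproduces all three channels after rounding.

31%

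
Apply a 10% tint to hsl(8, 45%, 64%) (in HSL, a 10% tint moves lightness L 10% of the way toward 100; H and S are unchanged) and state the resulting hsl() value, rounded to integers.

L moves 10% from 64 toward 100: 64 + 3.6 = 67.6 → 68.
H and S are unchanged.

hsl(8, 45%, 68%)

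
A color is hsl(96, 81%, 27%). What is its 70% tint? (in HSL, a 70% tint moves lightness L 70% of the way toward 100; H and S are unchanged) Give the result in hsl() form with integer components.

hsl(96, 81%, 78%)

L moves 70% from 27 toward 100: 27 + 51.1 = 78.1 → 78.
H and S are unchanged.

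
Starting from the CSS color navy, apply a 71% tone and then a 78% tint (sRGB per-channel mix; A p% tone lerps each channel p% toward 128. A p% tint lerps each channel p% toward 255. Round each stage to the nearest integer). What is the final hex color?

#DBDBE3

CSS navy is rgb(0, 0, 128).
Lerp each channel 71% toward 128:
  R: 0 + 90.88 = 90.88 → 91
  G: 0 + 0.71×(128−0) = 0 + 90.88 = 90.88 → 91
  B: 128 + 0.71×(128−128) = 128 + 0 = 128 → 128
After the tone: rgb(91, 91, 128) = #5B5B80.
Lerp each channel 78% toward 255:
  R: 91 + 0.78×(255−91) = 91 + 127.92 = 218.92 → 219
  G: 91 + 0.78×(255−91) = 91 + 127.92 = 218.92 → 219
  B: 128 + 99.06 = 227.06 → 227
rgb(219, 219, 227) = #DBDBE3.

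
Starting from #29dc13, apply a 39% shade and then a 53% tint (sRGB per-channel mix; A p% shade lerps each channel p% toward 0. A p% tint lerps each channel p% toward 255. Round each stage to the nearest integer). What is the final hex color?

#29dc13 is rgb(41, 220, 19).
Lerp each channel 39% toward 0:
  R: 41 + 0.39×(0−41) = 41 − 15.99 = 25.01 → 25
  G: 220 + 0.39×(0−220) = 220 − 85.8 = 134.2 → 134
  B: 19 + 0.39×(0−19) = 19 − 7.41 = 11.59 → 12
After the shade: rgb(25, 134, 12) = #19860c.
Lerp each channel 53% toward 255:
  R: 25 + 121.9 = 146.9 → 147
  G: 134 + 0.53×(255−134) = 134 + 64.13 = 198.13 → 198
  B: 12 + 128.79 = 140.79 → 141
rgb(147, 198, 141) = #93c68d.

#93c68d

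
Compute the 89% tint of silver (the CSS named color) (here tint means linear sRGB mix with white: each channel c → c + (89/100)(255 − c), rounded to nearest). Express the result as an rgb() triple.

rgb(248, 248, 248)

CSS silver is rgb(192, 192, 192).
Lerp each channel 89% toward 255:
  R: 192 + 0.89×(255−192) = 192 + 56.07 = 248.07 → 248
  G: 192 + 0.89×(255−192) = 192 + 56.07 = 248.07 → 248
  B: 192 + 56.07 = 248.07 → 248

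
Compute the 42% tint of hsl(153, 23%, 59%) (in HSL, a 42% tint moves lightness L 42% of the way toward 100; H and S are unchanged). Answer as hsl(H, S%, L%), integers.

L moves 42% from 59 toward 100: 59 + 17.22 = 76.22 → 76.
H and S are unchanged.

hsl(153, 23%, 76%)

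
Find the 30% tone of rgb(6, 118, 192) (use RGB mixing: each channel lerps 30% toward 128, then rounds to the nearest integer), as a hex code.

#2b79ad

Per channel, c → c + 0.3(128 − c):
  R: 6 + 36.6 = 42.6 → 43
  G: 118 + 0.3×(128−118) = 118 + 3 = 121 → 121
  B: 192 − 19.2 = 172.8 → 173
rgb(43, 121, 173) = #2b79ad.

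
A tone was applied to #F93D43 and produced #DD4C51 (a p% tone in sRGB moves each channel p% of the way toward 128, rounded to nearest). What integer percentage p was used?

23%

#F93D43 is rgb(249, 61, 67); #DD4C51 is rgb(221, 76, 81).
On the R channel (widest range): 221 ≈ 249 + (p/100)(128 − 249), so p ≈ 100×(221 − 249)/(128 − 249) = -2800/-121 = 23.14.
p = 23 reproduces all three channels after rounding.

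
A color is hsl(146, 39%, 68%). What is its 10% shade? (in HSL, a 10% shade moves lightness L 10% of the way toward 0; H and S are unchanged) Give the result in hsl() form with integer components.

L moves 10% from 68 toward 0: 68 − 6.8 = 61.2 → 61.
H and S are unchanged.

hsl(146, 39%, 61%)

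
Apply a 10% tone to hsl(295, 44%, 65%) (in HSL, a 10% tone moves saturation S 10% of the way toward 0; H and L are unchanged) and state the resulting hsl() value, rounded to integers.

S moves 10% from 44 toward 0: 44 − 4.4 = 39.6 → 40.
H and L are unchanged.

hsl(295, 40%, 65%)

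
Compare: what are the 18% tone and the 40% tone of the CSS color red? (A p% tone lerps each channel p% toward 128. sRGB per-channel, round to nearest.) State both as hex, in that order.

#e81717, #cc3333

CSS red is rgb(255, 0, 0).
18% tone:
  R: 255 − 22.86 = 232.14 → 232
  G: 0 + 23.04 = 23.04 → 23
  B: 0 + 0.18×(128−0) = 0 + 23.04 = 23.04 → 23
  → #e81717
40% tone:
  R: 255 + 0.4×(128−255) = 255 − 50.8 = 204.2 → 204
  G: 0 + 0.4×(128−0) = 0 + 51.2 = 51.2 → 51
  B: 0 + 0.4×(128−0) = 0 + 51.2 = 51.2 → 51
  → #cc3333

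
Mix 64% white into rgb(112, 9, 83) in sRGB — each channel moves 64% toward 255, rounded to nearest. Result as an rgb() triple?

Lerp each channel 64% toward 255:
  R: 112 + 91.52 = 203.52 → 204
  G: 9 + 157.44 = 166.44 → 166
  B: 83 + 0.64×(255−83) = 83 + 110.08 = 193.08 → 193

rgb(204, 166, 193)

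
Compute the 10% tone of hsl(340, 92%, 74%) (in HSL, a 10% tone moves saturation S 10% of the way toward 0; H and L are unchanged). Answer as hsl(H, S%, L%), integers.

S moves 10% from 92 toward 0: 92 − 9.2 = 82.8 → 83.
H and L are unchanged.

hsl(340, 83%, 74%)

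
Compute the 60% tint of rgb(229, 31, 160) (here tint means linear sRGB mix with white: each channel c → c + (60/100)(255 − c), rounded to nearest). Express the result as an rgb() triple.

A 60% tint moves each channel 60% toward 255:
  R: 229 + 0.6×(255−229) = 229 + 15.6 = 244.6 → 245
  G: 31 + 0.6×(255−31) = 31 + 134.4 = 165.4 → 165
  B: 160 + 57 = 217 → 217

rgb(245, 165, 217)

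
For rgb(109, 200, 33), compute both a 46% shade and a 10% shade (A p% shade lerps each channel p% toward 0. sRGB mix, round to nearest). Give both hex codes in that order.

46% shade:
  R: 109 − 50.14 = 58.86 → 59
  G: 200 + 0.46×(0−200) = 200 − 92 = 108 → 108
  B: 33 − 15.18 = 17.82 → 18
  → #3B6C12
10% shade:
  R: 109 − 10.9 = 98.1 → 98
  G: 200 + 0.1×(0−200) = 200 − 20 = 180 → 180
  B: 33 + 0.1×(0−33) = 33 − 3.3 = 29.7 → 30
  → #62B41E

#3B6C12, #62B41E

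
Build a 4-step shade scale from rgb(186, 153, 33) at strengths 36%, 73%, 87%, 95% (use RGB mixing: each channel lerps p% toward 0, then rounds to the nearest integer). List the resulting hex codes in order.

36%: (186 − 66.96 = 119.04→119, 153 − 55.08 = 97.92→98, 33 − 11.88 = 21.12→21) → #776215
73%: (186 − 135.78 = 50.22→50, 153 − 111.69 = 41.31→41, 33 − 24.09 = 8.91→9) → #322909
87%: (186 − 161.82 = 24.18→24, 153 − 133.11 = 19.89→20, 33 − 28.71 = 4.29→4) → #181404
95%: (186 − 176.7 = 9.3→9, 153 − 145.35 = 7.65→8, 33 − 31.35 = 1.65→2) → #090802

#776215, #322909, #181404, #090802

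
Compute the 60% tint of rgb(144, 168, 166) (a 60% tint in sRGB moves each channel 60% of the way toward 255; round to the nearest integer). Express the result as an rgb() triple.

Lerp each channel 60% toward 255:
  R: 144 + 0.6×(255−144) = 144 + 66.6 = 210.6 → 211
  G: 168 + 0.6×(255−168) = 168 + 52.2 = 220.2 → 220
  B: 166 + 53.4 = 219.4 → 219

rgb(211, 220, 219)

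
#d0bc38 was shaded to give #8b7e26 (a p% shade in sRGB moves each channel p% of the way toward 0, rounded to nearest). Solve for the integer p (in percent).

33%

#d0bc38 is rgb(208, 188, 56); #8b7e26 is rgb(139, 126, 38).
On the R channel (widest range): 139 ≈ 208 + (p/100)(0 − 208), so p ≈ 100×(139 − 208)/(0 − 208) = -6900/-208 = 33.17.
p = 33 reproduces all three channels after rounding.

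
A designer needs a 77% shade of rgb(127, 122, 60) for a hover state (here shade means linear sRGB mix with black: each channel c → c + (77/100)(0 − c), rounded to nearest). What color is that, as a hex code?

#1d1c0e

Per channel, c → c + 0.77(0 − c):
  R: 127 − 97.79 = 29.21 → 29
  G: 122 − 93.94 = 28.06 → 28
  B: 60 + 0.77×(0−60) = 60 − 46.2 = 13.8 → 14
rgb(29, 28, 14) = #1d1c0e.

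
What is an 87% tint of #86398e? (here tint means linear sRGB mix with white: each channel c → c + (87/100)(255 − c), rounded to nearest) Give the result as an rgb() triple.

rgb(239, 229, 240)

#86398e is rgb(134, 57, 142).
Per channel, c → c + 0.87(255 − c):
  R: 134 + 0.87×(255−134) = 134 + 105.27 = 239.27 → 239
  G: 57 + 0.87×(255−57) = 57 + 172.26 = 229.26 → 229
  B: 142 + 0.87×(255−142) = 142 + 98.31 = 240.31 → 240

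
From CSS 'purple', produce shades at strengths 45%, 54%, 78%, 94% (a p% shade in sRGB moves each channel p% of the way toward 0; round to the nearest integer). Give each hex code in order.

CSS purple is rgb(128, 0, 128).
45%: (128 − 57.6 = 70.4→70, 0→0, 128 − 57.6 = 70.4→70) → #460046
54%: (128 − 69.12 = 58.88→59, 0→0, 128 − 69.12 = 58.88→59) → #3b003b
78%: (128 − 99.84 = 28.16→28, 0→0, 128 − 99.84 = 28.16→28) → #1c001c
94%: (128 − 120.32 = 7.68→8, 0→0, 128 − 120.32 = 7.68→8) → #080008

#460046, #3b003b, #1c001c, #080008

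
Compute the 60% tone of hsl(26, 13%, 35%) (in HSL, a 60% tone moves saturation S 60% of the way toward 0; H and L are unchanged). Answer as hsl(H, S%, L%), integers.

S moves 60% from 13 toward 0: 13 − 7.8 = 5.2 → 5.
H and L are unchanged.

hsl(26, 5%, 35%)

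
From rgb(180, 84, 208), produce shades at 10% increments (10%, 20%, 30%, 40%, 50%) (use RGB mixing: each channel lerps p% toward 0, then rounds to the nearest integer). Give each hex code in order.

10%: (180 − 18 = 162→162, 84 − 8.4 = 75.6→76, 208 − 20.8 = 187.2→187) → #A24CBB
20%: (180 − 36 = 144→144, 84 − 16.8 = 67.2→67, 208 − 41.6 = 166.4→166) → #9043A6
30%: (180 − 54 = 126→126, 84 − 25.2 = 58.8→59, 208 − 62.4 = 145.6→146) → #7E3B92
40%: (180 − 72 = 108→108, 84 − 33.6 = 50.4→50, 208 − 83.2 = 124.8→125) → #6C327D
50%: (180 − 90 = 90→90, 84 − 42 = 42→42, 208 − 104 = 104→104) → #5A2A68

#A24CBB, #9043A6, #7E3B92, #6C327D, #5A2A68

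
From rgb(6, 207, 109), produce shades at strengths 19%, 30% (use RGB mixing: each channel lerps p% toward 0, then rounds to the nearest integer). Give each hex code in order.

#05A858, #04914C

19%: (6 − 1.14 = 4.86→5, 207 − 39.33 = 167.67→168, 109 − 20.71 = 88.29→88) → #05A858
30%: (6 − 1.8 = 4.2→4, 207 − 62.1 = 144.9→145, 109 − 32.7 = 76.3→76) → #04914C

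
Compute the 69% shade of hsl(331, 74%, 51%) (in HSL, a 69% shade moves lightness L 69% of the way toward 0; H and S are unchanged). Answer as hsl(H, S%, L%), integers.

hsl(331, 74%, 16%)

L moves 69% from 51 toward 0: 51 − 35.19 = 15.81 → 16.
H and S are unchanged.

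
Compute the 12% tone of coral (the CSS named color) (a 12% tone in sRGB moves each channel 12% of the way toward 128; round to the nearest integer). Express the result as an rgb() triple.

rgb(240, 127, 86)

CSS coral is rgb(255, 127, 80).
Lerp each channel 12% toward 128:
  R: 255 + 0.12×(128−255) = 255 − 15.24 = 239.76 → 240
  G: 127 + 0.12×(128−127) = 127 + 0.12 = 127.12 → 127
  B: 80 + 0.12×(128−80) = 80 + 5.76 = 85.76 → 86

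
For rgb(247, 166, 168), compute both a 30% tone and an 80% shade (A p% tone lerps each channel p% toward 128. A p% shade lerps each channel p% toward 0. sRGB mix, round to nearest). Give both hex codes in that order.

#D39B9C, #312122

30% tone:
  R: 247 − 35.7 = 211.3 → 211
  G: 166 + 0.3×(128−166) = 166 − 11.4 = 154.6 → 155
  B: 168 + 0.3×(128−168) = 168 − 12 = 156 → 156
  → #D39B9C
80% shade:
  R: 247 − 197.6 = 49.4 → 49
  G: 166 + 0.8×(0−166) = 166 − 132.8 = 33.2 → 33
  B: 168 + 0.8×(0−168) = 168 − 134.4 = 33.6 → 34
  → #312122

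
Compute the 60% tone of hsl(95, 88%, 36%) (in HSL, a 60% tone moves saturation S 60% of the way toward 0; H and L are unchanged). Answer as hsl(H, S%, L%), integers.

hsl(95, 35%, 36%)

S moves 60% from 88 toward 0: 88 − 52.8 = 35.2 → 35.
H and L are unchanged.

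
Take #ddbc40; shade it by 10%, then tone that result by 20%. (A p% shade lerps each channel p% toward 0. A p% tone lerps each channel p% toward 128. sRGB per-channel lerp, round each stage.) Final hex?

#ddbc40 is rgb(221, 188, 64).
A 10% shade moves each channel 10% toward 0:
  R: 221 + 0.1×(0−221) = 221 − 22.1 = 198.9 → 199
  G: 188 + 0.1×(0−188) = 188 − 18.8 = 169.2 → 169
  B: 64 + 0.1×(0−64) = 64 − 6.4 = 57.6 → 58
After the shade: rgb(199, 169, 58) = #c7a93a.
Lerp each channel 20% toward 128:
  R: 199 + 0.2×(128−199) = 199 − 14.2 = 184.8 → 185
  G: 169 − 8.2 = 160.8 → 161
  B: 58 + 0.2×(128−58) = 58 + 14 = 72 → 72
rgb(185, 161, 72) = #b9a148.

#b9a148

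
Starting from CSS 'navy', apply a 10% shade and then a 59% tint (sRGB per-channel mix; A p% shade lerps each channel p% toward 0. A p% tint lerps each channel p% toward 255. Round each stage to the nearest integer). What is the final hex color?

CSS navy is rgb(0, 0, 128).
Lerp each channel 10% toward 0:
  R: 0 + 0 = 0 → 0
  G: 0 + 0.1×(0−0) = 0 + 0 = 0 → 0
  B: 128 + 0.1×(0−128) = 128 − 12.8 = 115.2 → 115
After the shade: rgb(0, 0, 115) = #000073.
A 59% tint moves each channel 59% toward 255:
  R: 0 + 0.59×(255−0) = 0 + 150.45 = 150.45 → 150
  G: 0 + 150.45 = 150.45 → 150
  B: 115 + 82.6 = 197.6 → 198
rgb(150, 150, 198) = #9696C6.

#9696C6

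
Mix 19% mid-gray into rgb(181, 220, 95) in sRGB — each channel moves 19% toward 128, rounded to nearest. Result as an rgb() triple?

Lerp each channel 19% toward 128:
  R: 181 + 0.19×(128−181) = 181 − 10.07 = 170.93 → 171
  G: 220 − 17.48 = 202.52 → 203
  B: 95 + 6.27 = 101.27 → 101

rgb(171, 203, 101)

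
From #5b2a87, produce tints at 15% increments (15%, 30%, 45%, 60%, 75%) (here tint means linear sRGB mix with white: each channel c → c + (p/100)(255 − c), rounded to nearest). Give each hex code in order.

#744a99, #8c6aab, #a58abd, #bdaacf, #d6cae1

#5b2a87 is rgb(91, 42, 135).
15%: (91 + 24.6 = 115.6→116, 42 + 31.95 = 73.95→74, 135 + 18 = 153→153) → #744a99
30%: (91 + 49.2 = 140.2→140, 42 + 63.9 = 105.9→106, 135 + 36 = 171→171) → #8c6aab
45%: (91 + 73.8 = 164.8→165, 42 + 95.85 = 137.85→138, 135 + 54 = 189→189) → #a58abd
60%: (91 + 98.4 = 189.4→189, 42 + 127.8 = 169.8→170, 135 + 72 = 207→207) → #bdaacf
75%: (91 + 123 = 214→214, 42 + 159.75 = 201.75→202, 135 + 90 = 225→225) → #d6cae1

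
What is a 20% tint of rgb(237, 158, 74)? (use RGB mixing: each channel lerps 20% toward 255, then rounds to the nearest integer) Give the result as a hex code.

#f1b16e

A 20% tint moves each channel 20% toward 255:
  R: 237 + 0.2×(255−237) = 237 + 3.6 = 240.6 → 241
  G: 158 + 19.4 = 177.4 → 177
  B: 74 + 0.2×(255−74) = 74 + 36.2 = 110.2 → 110
rgb(241, 177, 110) = #f1b16e.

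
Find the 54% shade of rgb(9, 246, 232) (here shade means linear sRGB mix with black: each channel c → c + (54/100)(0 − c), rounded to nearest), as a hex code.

A 54% shade moves each channel 54% toward 0:
  R: 9 + 0.54×(0−9) = 9 − 4.86 = 4.14 → 4
  G: 246 − 132.84 = 113.16 → 113
  B: 232 − 125.28 = 106.72 → 107
rgb(4, 113, 107) = #04716B.

#04716B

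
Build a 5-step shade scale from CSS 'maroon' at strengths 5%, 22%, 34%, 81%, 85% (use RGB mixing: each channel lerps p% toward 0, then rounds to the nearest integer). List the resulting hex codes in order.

CSS maroon is rgb(128, 0, 0).
5%: (128 − 6.4 = 121.6→122, 0→0, 0→0) → #7a0000
22%: (128 − 28.16 = 99.84→100, 0→0, 0→0) → #640000
34%: (128 − 43.52 = 84.48→84, 0→0, 0→0) → #540000
81%: (128 − 103.68 = 24.32→24, 0→0, 0→0) → #180000
85%: (128 − 108.8 = 19.2→19, 0→0, 0→0) → #130000

#7a0000, #640000, #540000, #180000, #130000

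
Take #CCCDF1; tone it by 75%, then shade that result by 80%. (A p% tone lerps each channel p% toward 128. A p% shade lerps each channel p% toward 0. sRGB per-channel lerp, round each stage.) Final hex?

#1D1D1F

#CCCDF1 is rgb(204, 205, 241).
Per channel, c → c + 0.75(128 − c):
  R: 204 − 57 = 147 → 147
  G: 205 − 57.75 = 147.25 → 147
  B: 241 − 84.75 = 156.25 → 156
After the tone: rgb(147, 147, 156) = #93939C.
Per channel, c → c + 0.8(0 − c):
  R: 147 − 117.6 = 29.4 → 29
  G: 147 − 117.6 = 29.4 → 29
  B: 156 + 0.8×(0−156) = 156 − 124.8 = 31.2 → 31
rgb(29, 29, 31) = #1D1D1F.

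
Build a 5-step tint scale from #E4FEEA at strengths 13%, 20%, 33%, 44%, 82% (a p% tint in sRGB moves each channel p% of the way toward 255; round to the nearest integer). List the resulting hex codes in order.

#E8FEED, #E9FEEE, #EDFEF1, #F0FEF3, #FAFFFB

#E4FEEA is rgb(228, 254, 234).
13%: (228 + 3.51 = 231.51→232, 254→254, 234 + 2.73 = 236.73→237) → #E8FEED
20%: (228 + 5.4 = 233.4→233, 254→254, 234 + 4.2 = 238.2→238) → #E9FEEE
33%: (228 + 8.91 = 236.91→237, 254→254, 234 + 6.93 = 240.93→241) → #EDFEF1
44%: (228 + 11.88 = 239.88→240, 254→254, 234 + 9.24 = 243.24→243) → #F0FEF3
82%: (228 + 22.14 = 250.14→250, 254 + 0.82 = 254.82→255, 234 + 17.22 = 251.22→251) → #FAFFFB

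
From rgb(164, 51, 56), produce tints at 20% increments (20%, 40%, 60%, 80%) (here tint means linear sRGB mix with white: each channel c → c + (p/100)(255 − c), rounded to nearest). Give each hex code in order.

#B65C60, #C88588, #DBADAF, #EDD6D7

20%: (164 + 18.2 = 182.2→182, 51 + 40.8 = 91.8→92, 56 + 39.8 = 95.8→96) → #B65C60
40%: (164 + 36.4 = 200.4→200, 51 + 81.6 = 132.6→133, 56 + 79.6 = 135.6→136) → #C88588
60%: (164 + 54.6 = 218.6→219, 51 + 122.4 = 173.4→173, 56 + 119.4 = 175.4→175) → #DBADAF
80%: (164 + 72.8 = 236.8→237, 51 + 163.2 = 214.2→214, 56 + 159.2 = 215.2→215) → #EDD6D7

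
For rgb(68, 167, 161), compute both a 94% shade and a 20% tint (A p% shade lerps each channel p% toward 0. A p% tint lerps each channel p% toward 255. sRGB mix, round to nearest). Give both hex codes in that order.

#040a0a, #69b9b4

94% shade:
  R: 68 − 63.92 = 4.08 → 4
  G: 167 − 156.98 = 10.02 → 10
  B: 161 + 0.94×(0−161) = 161 − 151.34 = 9.66 → 10
  → #040a0a
20% tint:
  R: 68 + 0.2×(255−68) = 68 + 37.4 = 105.4 → 105
  G: 167 + 0.2×(255−167) = 167 + 17.6 = 184.6 → 185
  B: 161 + 18.8 = 179.8 → 180
  → #69b9b4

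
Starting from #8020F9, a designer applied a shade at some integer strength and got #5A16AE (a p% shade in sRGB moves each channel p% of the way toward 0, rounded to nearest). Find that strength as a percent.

30%

#8020F9 is rgb(128, 32, 249); #5A16AE is rgb(90, 22, 174).
On the B channel (widest range): 174 ≈ 249 + (p/100)(0 − 249), so p ≈ 100×(174 − 249)/(0 − 249) = -7500/-249 = 30.12.
p = 30 reproduces all three channels after rounding.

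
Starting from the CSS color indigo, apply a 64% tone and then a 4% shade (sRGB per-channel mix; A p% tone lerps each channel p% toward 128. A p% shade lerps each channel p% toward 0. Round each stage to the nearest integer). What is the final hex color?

CSS indigo is rgb(75, 0, 130).
Lerp each channel 64% toward 128:
  R: 75 + 0.64×(128−75) = 75 + 33.92 = 108.92 → 109
  G: 0 + 81.92 = 81.92 → 82
  B: 130 + 0.64×(128−130) = 130 − 1.28 = 128.72 → 129
After the tone: rgb(109, 82, 129) = #6d5281.
Lerp each channel 4% toward 0:
  R: 109 − 4.36 = 104.64 → 105
  G: 82 + 0.04×(0−82) = 82 − 3.28 = 78.72 → 79
  B: 129 + 0.04×(0−129) = 129 − 5.16 = 123.84 → 124
rgb(105, 79, 124) = #694f7c.

#694f7c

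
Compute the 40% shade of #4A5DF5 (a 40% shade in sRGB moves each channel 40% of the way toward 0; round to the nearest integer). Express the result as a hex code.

#4A5DF5 is rgb(74, 93, 245).
Per channel, c → c + 0.4(0 − c):
  R: 74 − 29.6 = 44.4 → 44
  G: 93 + 0.4×(0−93) = 93 − 37.2 = 55.8 → 56
  B: 245 + 0.4×(0−245) = 245 − 98 = 147 → 147
rgb(44, 56, 147) = #2C3893.

#2C3893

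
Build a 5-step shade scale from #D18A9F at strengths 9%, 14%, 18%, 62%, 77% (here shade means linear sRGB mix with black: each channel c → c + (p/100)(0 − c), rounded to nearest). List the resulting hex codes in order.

#BE7E91, #B47789, #AB7182, #4F343C, #302025

#D18A9F is rgb(209, 138, 159).
9%: (209 − 18.81 = 190.19→190, 138 − 12.42 = 125.58→126, 159 − 14.31 = 144.69→145) → #BE7E91
14%: (209 − 29.26 = 179.74→180, 138 − 19.32 = 118.68→119, 159 − 22.26 = 136.74→137) → #B47789
18%: (209 − 37.62 = 171.38→171, 138 − 24.84 = 113.16→113, 159 − 28.62 = 130.38→130) → #AB7182
62%: (209 − 129.58 = 79.42→79, 138 − 85.56 = 52.44→52, 159 − 98.58 = 60.42→60) → #4F343C
77%: (209 − 160.93 = 48.07→48, 138 − 106.26 = 31.74→32, 159 − 122.43 = 36.57→37) → #302025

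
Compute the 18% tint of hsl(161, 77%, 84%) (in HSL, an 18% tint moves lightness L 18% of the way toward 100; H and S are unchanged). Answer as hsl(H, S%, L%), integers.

hsl(161, 77%, 87%)

L moves 18% from 84 toward 100: 84 + 2.88 = 86.88 → 87.
H and S are unchanged.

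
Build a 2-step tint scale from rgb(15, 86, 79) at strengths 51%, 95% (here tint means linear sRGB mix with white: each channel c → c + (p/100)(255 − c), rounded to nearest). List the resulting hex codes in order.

51%: (15 + 122.4 = 137.4→137, 86 + 86.19 = 172.19→172, 79 + 89.76 = 168.76→169) → #89ACA9
95%: (15 + 228 = 243→243, 86 + 160.55 = 246.55→247, 79 + 167.2 = 246.2→246) → #F3F7F6

#89ACA9, #F3F7F6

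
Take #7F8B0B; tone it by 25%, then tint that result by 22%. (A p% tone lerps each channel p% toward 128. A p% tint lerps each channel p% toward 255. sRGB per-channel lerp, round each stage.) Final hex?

#7F8B0B is rgb(127, 139, 11).
Lerp each channel 25% toward 128:
  R: 127 + 0.25×(128−127) = 127 + 0.25 = 127.25 → 127
  G: 139 + 0.25×(128−139) = 139 − 2.75 = 136.25 → 136
  B: 11 + 0.25×(128−11) = 11 + 29.25 = 40.25 → 40
After the tone: rgb(127, 136, 40) = #7F8828.
A 22% tint moves each channel 22% toward 255:
  R: 127 + 28.16 = 155.16 → 155
  G: 136 + 26.18 = 162.18 → 162
  B: 40 + 47.3 = 87.3 → 87
rgb(155, 162, 87) = #9BA257.

#9BA257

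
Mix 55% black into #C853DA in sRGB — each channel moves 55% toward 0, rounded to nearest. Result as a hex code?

#5A2562

#C853DA is rgb(200, 83, 218).
Lerp each channel 55% toward 0:
  R: 200 − 110 = 90 → 90
  G: 83 − 45.65 = 37.35 → 37
  B: 218 + 0.55×(0−218) = 218 − 119.9 = 98.1 → 98
rgb(90, 37, 98) = #5A2562.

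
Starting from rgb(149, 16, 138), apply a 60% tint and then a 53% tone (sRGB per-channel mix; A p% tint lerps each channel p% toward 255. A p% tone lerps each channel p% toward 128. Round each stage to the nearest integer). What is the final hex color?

Per channel, c → c + 0.6(255 − c):
  R: 149 + 63.6 = 212.6 → 213
  G: 16 + 143.4 = 159.4 → 159
  B: 138 + 70.2 = 208.2 → 208
After the tint: rgb(213, 159, 208) = #d59fd0.
Per channel, c → c + 0.53(128 − c):
  R: 213 + 0.53×(128−213) = 213 − 45.05 = 167.95 → 168
  G: 159 + 0.53×(128−159) = 159 − 16.43 = 142.57 → 143
  B: 208 + 0.53×(128−208) = 208 − 42.4 = 165.6 → 166
rgb(168, 143, 166) = #a88fa6.

#a88fa6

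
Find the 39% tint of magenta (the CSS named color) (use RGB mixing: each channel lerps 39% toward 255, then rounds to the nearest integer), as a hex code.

CSS magenta is rgb(255, 0, 255).
Per channel, c → c + 0.39(255 − c):
  R: 255 + 0.39×(255−255) = 255 + 0 = 255 → 255
  G: 0 + 99.45 = 99.45 → 99
  B: 255 + 0.39×(255−255) = 255 + 0 = 255 → 255
rgb(255, 99, 255) = #ff63ff.

#ff63ff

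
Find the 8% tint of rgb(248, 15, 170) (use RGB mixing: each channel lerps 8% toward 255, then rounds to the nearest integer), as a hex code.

Lerp each channel 8% toward 255:
  R: 248 + 0.56 = 248.56 → 249
  G: 15 + 0.08×(255−15) = 15 + 19.2 = 34.2 → 34
  B: 170 + 0.08×(255−170) = 170 + 6.8 = 176.8 → 177
rgb(249, 34, 177) = #F922B1.

#F922B1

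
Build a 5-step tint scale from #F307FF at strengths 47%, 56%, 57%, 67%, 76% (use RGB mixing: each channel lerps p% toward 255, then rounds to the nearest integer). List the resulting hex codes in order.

#F97CFF, #FA92FF, #FA94FF, #FBADFF, #FCC3FF

#F307FF is rgb(243, 7, 255).
47%: (243 + 5.64 = 248.64→249, 7 + 116.56 = 123.56→124, 255→255) → #F97CFF
56%: (243 + 6.72 = 249.72→250, 7 + 138.88 = 145.88→146, 255→255) → #FA92FF
57%: (243 + 6.84 = 249.84→250, 7 + 141.36 = 148.36→148, 255→255) → #FA94FF
67%: (243 + 8.04 = 251.04→251, 7 + 166.16 = 173.16→173, 255→255) → #FBADFF
76%: (243 + 9.12 = 252.12→252, 7 + 188.48 = 195.48→195, 255→255) → #FCC3FF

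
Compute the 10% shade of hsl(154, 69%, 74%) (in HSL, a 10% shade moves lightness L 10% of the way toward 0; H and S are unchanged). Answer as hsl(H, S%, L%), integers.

L moves 10% from 74 toward 0: 74 − 7.4 = 66.6 → 67.
H and S are unchanged.

hsl(154, 69%, 67%)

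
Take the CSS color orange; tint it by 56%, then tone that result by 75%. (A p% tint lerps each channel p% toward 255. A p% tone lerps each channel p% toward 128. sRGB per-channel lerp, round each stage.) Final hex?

#A09684

CSS orange is rgb(255, 165, 0).
Per channel, c → c + 0.56(255 − c):
  R: 255 + 0.56×(255−255) = 255 + 0 = 255 → 255
  G: 165 + 50.4 = 215.4 → 215
  B: 0 + 0.56×(255−0) = 0 + 142.8 = 142.8 → 143
After the tint: rgb(255, 215, 143) = #FFD78F.
Lerp each channel 75% toward 128:
  R: 255 + 0.75×(128−255) = 255 − 95.25 = 159.75 → 160
  G: 215 + 0.75×(128−215) = 215 − 65.25 = 149.75 → 150
  B: 143 − 11.25 = 131.75 → 132
rgb(160, 150, 132) = #A09684.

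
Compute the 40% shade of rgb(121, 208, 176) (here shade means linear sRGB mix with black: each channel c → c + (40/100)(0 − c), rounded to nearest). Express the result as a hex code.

Per channel, c → c + 0.4(0 − c):
  R: 121 + 0.4×(0−121) = 121 − 48.4 = 72.6 → 73
  G: 208 + 0.4×(0−208) = 208 − 83.2 = 124.8 → 125
  B: 176 − 70.4 = 105.6 → 106
rgb(73, 125, 106) = #497d6a.

#497d6a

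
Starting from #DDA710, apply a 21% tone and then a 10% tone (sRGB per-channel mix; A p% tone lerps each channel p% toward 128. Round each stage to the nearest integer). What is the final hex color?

#C29C31

#DDA710 is rgb(221, 167, 16).
Lerp each channel 21% toward 128:
  R: 221 + 0.21×(128−221) = 221 − 19.53 = 201.47 → 201
  G: 167 + 0.21×(128−167) = 167 − 8.19 = 158.81 → 159
  B: 16 + 0.21×(128−16) = 16 + 23.52 = 39.52 → 40
After the tone: rgb(201, 159, 40) = #C99F28.
A 10% tone moves each channel 10% toward 128:
  R: 201 + 0.1×(128−201) = 201 − 7.3 = 193.7 → 194
  G: 159 + 0.1×(128−159) = 159 − 3.1 = 155.9 → 156
  B: 40 + 0.1×(128−40) = 40 + 8.8 = 48.8 → 49
rgb(194, 156, 49) = #C29C31.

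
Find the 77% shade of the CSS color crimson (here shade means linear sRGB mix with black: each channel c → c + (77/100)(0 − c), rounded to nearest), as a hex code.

CSS crimson is rgb(220, 20, 60).
Per channel, c → c + 0.77(0 − c):
  R: 220 − 169.4 = 50.6 → 51
  G: 20 + 0.77×(0−20) = 20 − 15.4 = 4.6 → 5
  B: 60 − 46.2 = 13.8 → 14
rgb(51, 5, 14) = #33050e.

#33050e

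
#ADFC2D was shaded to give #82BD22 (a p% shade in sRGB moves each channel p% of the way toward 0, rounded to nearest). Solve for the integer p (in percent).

25%

#ADFC2D is rgb(173, 252, 45); #82BD22 is rgb(130, 189, 34).
On the G channel (widest range): 189 ≈ 252 + (p/100)(0 − 252), so p ≈ 100×(189 − 252)/(0 − 252) = -6300/-252 = 25.00.
p = 25 reproduces all three channels after rounding.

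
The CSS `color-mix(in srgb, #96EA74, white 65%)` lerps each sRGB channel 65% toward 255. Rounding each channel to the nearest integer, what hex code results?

#96EA74 is rgb(150, 234, 116).
Lerp each channel 65% toward 255:
  R: 150 + 0.65×(255−150) = 150 + 68.25 = 218.25 → 218
  G: 234 + 13.65 = 247.65 → 248
  B: 116 + 90.35 = 206.35 → 206
rgb(218, 248, 206) = #DAF8CE.

#DAF8CE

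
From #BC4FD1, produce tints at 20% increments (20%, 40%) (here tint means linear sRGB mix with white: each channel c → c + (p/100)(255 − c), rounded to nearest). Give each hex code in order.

#C972DA, #D795E3

#BC4FD1 is rgb(188, 79, 209).
20%: (188 + 13.4 = 201.4→201, 79 + 35.2 = 114.2→114, 209 + 9.2 = 218.2→218) → #C972DA
40%: (188 + 26.8 = 214.8→215, 79 + 70.4 = 149.4→149, 209 + 18.4 = 227.4→227) → #D795E3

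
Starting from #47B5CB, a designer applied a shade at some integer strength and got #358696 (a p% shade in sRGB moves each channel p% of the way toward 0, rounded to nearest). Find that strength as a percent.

26%

#47B5CB is rgb(71, 181, 203); #358696 is rgb(53, 134, 150).
On the B channel (widest range): 150 ≈ 203 + (p/100)(0 − 203), so p ≈ 100×(150 − 203)/(0 − 203) = -5300/-203 = 26.11.
p = 26 reproduces all three channels after rounding.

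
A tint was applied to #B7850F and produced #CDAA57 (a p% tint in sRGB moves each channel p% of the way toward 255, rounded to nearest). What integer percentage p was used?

#B7850F is rgb(183, 133, 15); #CDAA57 is rgb(205, 170, 87).
On the B channel (widest range): 87 ≈ 15 + (p/100)(255 − 15), so p ≈ 100×(87 − 15)/(255 − 15) = 7200/240 = 30.00.
p = 30 reproduces all three channels after rounding.

30%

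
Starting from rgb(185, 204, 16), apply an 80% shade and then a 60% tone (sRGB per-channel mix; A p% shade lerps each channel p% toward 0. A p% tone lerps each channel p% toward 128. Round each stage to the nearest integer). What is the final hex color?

Lerp each channel 80% toward 0:
  R: 185 − 148 = 37 → 37
  G: 204 + 0.8×(0−204) = 204 − 163.2 = 40.8 → 41
  B: 16 − 12.8 = 3.2 → 3
After the shade: rgb(37, 41, 3) = #252903.
A 60% tone moves each channel 60% toward 128:
  R: 37 + 54.6 = 91.6 → 92
  G: 41 + 52.2 = 93.2 → 93
  B: 3 + 75 = 78 → 78
rgb(92, 93, 78) = #5c5d4e.

#5c5d4e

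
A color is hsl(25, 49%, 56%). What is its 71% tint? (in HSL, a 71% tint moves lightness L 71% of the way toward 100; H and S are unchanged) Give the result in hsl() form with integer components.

hsl(25, 49%, 87%)

L moves 71% from 56 toward 100: 56 + 31.24 = 87.24 → 87.
H and S are unchanged.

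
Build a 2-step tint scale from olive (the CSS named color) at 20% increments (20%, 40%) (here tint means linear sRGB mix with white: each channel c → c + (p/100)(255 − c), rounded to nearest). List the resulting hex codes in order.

#999933, #b3b366

CSS olive is rgb(128, 128, 0).
20%: (128 + 25.4 = 153.4→153, 128 + 25.4 = 153.4→153, 0 + 51 = 51→51) → #999933
40%: (128 + 50.8 = 178.8→179, 128 + 50.8 = 178.8→179, 0 + 102 = 102→102) → #b3b366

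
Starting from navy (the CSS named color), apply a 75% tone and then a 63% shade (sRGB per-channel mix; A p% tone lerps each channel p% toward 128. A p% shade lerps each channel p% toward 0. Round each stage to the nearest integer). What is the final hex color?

#24242F

CSS navy is rgb(0, 0, 128).
A 75% tone moves each channel 75% toward 128:
  R: 0 + 0.75×(128−0) = 0 + 96 = 96 → 96
  G: 0 + 0.75×(128−0) = 0 + 96 = 96 → 96
  B: 128 + 0 = 128 → 128
After the tone: rgb(96, 96, 128) = #606080.
A 63% shade moves each channel 63% toward 0:
  R: 96 + 0.63×(0−96) = 96 − 60.48 = 35.52 → 36
  G: 96 − 60.48 = 35.52 → 36
  B: 128 − 80.64 = 47.36 → 47
rgb(36, 36, 47) = #24242F.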